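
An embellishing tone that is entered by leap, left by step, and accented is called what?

Approach: by leap. Departure: by step. Metric position: strong.
Leap in, step out, in a metrically strong position — an appoggiatura. (It is the mirror image of the escape tone, which steps in and leaps out from a weak position.)

Appoggiatura.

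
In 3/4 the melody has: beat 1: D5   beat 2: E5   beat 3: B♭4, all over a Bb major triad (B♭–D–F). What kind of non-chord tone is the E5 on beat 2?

The harmony at that moment is B♭ major triad (B♭, D, F); E5 is not a chord tone.
It is approached by step up from D5 and left by leap down to B♭4.
Step in, leap out, on a weak beat — an escape tone.

Escape tone.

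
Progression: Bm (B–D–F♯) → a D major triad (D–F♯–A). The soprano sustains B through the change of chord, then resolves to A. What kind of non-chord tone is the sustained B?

B is a suspension.

The harmony at that moment is D major triad (D, F♯, A); B is not a chord tone.
It is held over (the same pitch as the preceding B) and left by step down to A.
Held over from the previous chord and resolving down by step — a suspension.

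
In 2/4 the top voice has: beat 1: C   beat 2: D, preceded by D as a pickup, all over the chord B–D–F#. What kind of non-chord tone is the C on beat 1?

The harmony at that moment is B minor triad (B, D, F#); C is not a chord tone.
It is approached by step down from D and left by step up to D.
Step away and step back to the same note — a neighbor tone (lower neighbor).

Lower neighbor tone.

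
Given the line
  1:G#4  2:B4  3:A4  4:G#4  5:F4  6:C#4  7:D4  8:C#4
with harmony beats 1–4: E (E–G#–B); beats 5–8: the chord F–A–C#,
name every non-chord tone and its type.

The harmony at that moment is E major triad (E, G#, B); A4 is not a chord tone.
It is approached by step down from B4 and left by step down to G#4.
Step in, step out in the same direction — a passing tone.
The harmony at that moment is F augmented triad (F, A, C#); D4 is not a chord tone.
It is approached by step up from C#4 and left by step down to C#4.
Step away and step back to the same note — a neighbor tone (upper neighbor).

A4 (beat 3) — passing tone; D4 (beat 7) — neighbor tone.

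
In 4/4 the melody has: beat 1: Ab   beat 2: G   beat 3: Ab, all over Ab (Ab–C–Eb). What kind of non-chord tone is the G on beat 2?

The harmony at that moment is Ab major triad (Ab, C, Eb); G is not a chord tone.
It is approached by step down from Ab and left by step up to Ab.
Step away and step back to the same note — a neighbor tone (lower neighbor).

Lower neighbor tone.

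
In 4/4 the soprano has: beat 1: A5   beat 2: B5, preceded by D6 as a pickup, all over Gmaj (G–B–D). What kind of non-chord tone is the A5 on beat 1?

Appoggiatura.

The harmony at that moment is G major triad (G, B, D); A5 is not a chord tone.
It is approached by leap down from D6 and left by step up to B5.
Leap in, step out, metrically accented — an appoggiatura.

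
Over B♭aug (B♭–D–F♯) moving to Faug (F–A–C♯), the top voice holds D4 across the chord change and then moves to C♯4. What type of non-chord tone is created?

D4 is a suspension.

The harmony at that moment is F augmented triad (F, A, C♯); D4 is not a chord tone.
It is held over (the same pitch as the preceding D4) and left by step down to C♯4.
Held over from the previous chord and resolving down by step — a suspension.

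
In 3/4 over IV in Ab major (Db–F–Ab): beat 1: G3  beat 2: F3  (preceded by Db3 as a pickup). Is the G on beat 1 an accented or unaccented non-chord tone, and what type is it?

Accented appoggiatura.

The harmony at that moment is Db major triad (Db, F, Ab); G3 is not a chord tone.
It is approached by leap up from Db3 and left by step down to F3.
Leap in, step out — an appoggiatura.
It falls on the downbeat, so it is accented.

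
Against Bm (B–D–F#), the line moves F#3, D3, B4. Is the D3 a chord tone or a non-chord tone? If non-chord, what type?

Chord tone (the third of B minor triad).

B minor triad contains B, D, F#; D is the third, so it is a chord tone.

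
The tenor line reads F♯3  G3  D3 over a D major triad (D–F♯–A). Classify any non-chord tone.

The harmony at that moment is D major triad (D, F♯, A); G3 is not a chord tone.
It is approached by step up from F♯3 and left by leap down to D3.
Step in, leap out — an escape tone.

G3 is an escape tone.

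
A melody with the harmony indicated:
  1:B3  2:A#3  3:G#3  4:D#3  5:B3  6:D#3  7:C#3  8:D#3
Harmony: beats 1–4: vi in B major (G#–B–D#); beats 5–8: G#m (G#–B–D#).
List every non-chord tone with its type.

A#3 (beat 2) — passing tone; C#3 (beat 7) — neighbor tone.

The harmony at that moment is G# minor triad (G#, B, D#); A#3 is not a chord tone.
It is approached by step down from B3 and left by step down to G#3.
Step in, step out in the same direction — a passing tone.
The harmony at that moment is G# minor triad (G#, B, D#); C#3 is not a chord tone.
It is approached by step down from D#3 and left by step up to D#3.
Step away and step back to the same note — a neighbor tone (lower neighbor).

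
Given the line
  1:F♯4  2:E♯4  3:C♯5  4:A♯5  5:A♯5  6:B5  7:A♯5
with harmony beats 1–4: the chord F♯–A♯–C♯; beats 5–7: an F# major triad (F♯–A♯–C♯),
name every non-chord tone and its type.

E♯4 (beat 2) — escape tone; B5 (beat 6) — neighbor tone.

The harmony at that moment is F♯ major triad (F♯, A♯, C♯); E♯4 is not a chord tone.
It is approached by step down from F♯4 and left by leap up to C♯5.
Step in, leap out — an escape tone.
The harmony at that moment is F♯ major triad (F♯, A♯, C♯); B5 is not a chord tone.
It is approached by step up from A♯5 and left by step down to A♯5.
Step away and step back to the same note — a neighbor tone (upper neighbor).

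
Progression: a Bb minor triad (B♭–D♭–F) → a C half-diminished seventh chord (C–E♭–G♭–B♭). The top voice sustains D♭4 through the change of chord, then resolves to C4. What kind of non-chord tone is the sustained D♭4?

The harmony at that moment is C half-diminished seventh chord (C, E♭, G♭, B♭); D♭4 is not a chord tone.
It is held over (the same pitch as the preceding D♭4) and left by step down to C4.
Held over from the previous chord and resolving down by step — a suspension.

D♭4 is a suspension.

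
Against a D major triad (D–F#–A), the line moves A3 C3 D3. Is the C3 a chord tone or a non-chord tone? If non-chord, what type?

The harmony at that moment is D major triad (D, F#, A); C3 is not a chord tone.
It is approached by leap down from A3 and left by step up to D3.
Leap in, step out — an appoggiatura.

Non-chord tone — an appoggiatura.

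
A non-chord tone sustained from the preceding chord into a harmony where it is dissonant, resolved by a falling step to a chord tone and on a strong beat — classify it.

Approach: by preparation — the pitch is first a chord tone, then held (tied or repeated) while the harmony changes under it. Departure: down by step. Metric position: strong.
A prepared dissonance that resolves downward by step — a suspension. (The same figure resolving upward would be a retardation.)

Suspension.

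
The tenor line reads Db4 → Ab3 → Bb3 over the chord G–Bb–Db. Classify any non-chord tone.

The harmony at that moment is G diminished triad (G, Bb, Db); Ab3 is not a chord tone.
It is approached by leap down from Db4 and left by step up to Bb3.
Leap in, step out — an appoggiatura.

Ab3 is an appoggiatura.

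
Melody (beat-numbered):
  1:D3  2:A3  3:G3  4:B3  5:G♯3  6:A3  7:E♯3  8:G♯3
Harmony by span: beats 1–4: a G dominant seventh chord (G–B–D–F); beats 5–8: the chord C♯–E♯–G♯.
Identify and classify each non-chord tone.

A3 (beat 2) — appoggiatura; A3 (beat 6) — escape tone.

The harmony at that moment is G dominant seventh chord (G, B, D, F); A3 is not a chord tone.
It is approached by leap up from D3 and left by step down to G3.
Leap in, step out — an appoggiatura.
The harmony at that moment is C♯ major triad (C♯, E♯, G♯); A3 is not a chord tone.
It is approached by step up from G♯3 and left by leap down to E♯3.
Step in, leap out — an escape tone.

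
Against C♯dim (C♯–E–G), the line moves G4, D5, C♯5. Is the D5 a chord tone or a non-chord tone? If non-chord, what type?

Non-chord tone — an appoggiatura.

The harmony at that moment is C♯ diminished triad (C♯, E, G); D5 is not a chord tone.
It is approached by leap up from G4 and left by step down to C♯5.
Leap in, step out — an appoggiatura.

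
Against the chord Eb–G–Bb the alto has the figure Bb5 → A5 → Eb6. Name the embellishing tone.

The harmony at that moment is Eb major triad (Eb, G, Bb); A5 is not a chord tone.
It is approached by step down from Bb5 and left by leap up to Eb6.
Step in, leap out — an escape tone.

A5 is an escape tone.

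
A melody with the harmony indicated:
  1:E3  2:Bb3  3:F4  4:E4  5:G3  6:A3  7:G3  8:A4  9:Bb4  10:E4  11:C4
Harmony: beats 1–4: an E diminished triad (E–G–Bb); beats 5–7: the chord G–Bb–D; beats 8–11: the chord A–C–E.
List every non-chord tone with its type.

The harmony at that moment is E diminished triad (E, G, Bb); F4 is not a chord tone.
It is approached by leap up from Bb3 and left by step down to E4.
Leap in, step out — an appoggiatura.
The harmony at that moment is G minor triad (G, Bb, D); A3 is not a chord tone.
It is approached by step up from G3 and left by step down to G3.
Step away and step back to the same note — a neighbor tone (upper neighbor).
The harmony at that moment is A minor triad (A, C, E); Bb4 is not a chord tone.
It is approached by step up from A4 and left by leap down to E4.
Step in, leap out — an escape tone.

F4 (beat 3) — appoggiatura; A3 (beat 6) — neighbor tone; Bb4 (beat 9) — escape tone.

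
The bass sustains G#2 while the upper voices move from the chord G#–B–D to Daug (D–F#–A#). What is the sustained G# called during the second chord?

Pedal tone (pedal point).

The harmony at that moment is D augmented triad (D, F#, A#); G#2 is not a chord tone.
It is held over (the same pitch as the preceding G#2) and then sustained as the same pitch into the next harmony.
Sustained through a change of harmony — a pedal tone.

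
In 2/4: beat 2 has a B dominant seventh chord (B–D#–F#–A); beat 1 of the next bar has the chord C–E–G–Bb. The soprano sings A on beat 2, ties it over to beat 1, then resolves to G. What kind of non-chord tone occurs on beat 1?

Suspension.

The harmony at that moment is C dominant seventh chord (C, E, G, Bb); A is not a chord tone.
It is held over (the same pitch as the preceding A) and left by step down to G.
Held over from the previous chord and resolving down by step — a suspension.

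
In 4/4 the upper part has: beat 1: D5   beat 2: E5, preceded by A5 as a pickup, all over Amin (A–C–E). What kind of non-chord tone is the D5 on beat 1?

The harmony at that moment is A minor triad (A, C, E); D5 is not a chord tone.
It is approached by leap down from A5 and left by step up to E5.
Leap in, step out, metrically accented — an appoggiatura.

Appoggiatura.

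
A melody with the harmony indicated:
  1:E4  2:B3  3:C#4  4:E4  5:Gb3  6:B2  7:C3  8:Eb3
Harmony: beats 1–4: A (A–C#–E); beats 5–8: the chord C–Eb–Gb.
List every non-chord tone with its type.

B3 (beat 2) — appoggiatura; B2 (beat 6) — appoggiatura.

The harmony at that moment is A major triad (A, C#, E); B3 is not a chord tone.
It is approached by leap down from E4 and left by step up to C#4.
Leap in, step out — an appoggiatura.
The harmony at that moment is C diminished triad (C, Eb, Gb); B2 is not a chord tone.
It is approached by leap down from Gb3 and left by step up to C3.
Leap in, step out — an appoggiatura.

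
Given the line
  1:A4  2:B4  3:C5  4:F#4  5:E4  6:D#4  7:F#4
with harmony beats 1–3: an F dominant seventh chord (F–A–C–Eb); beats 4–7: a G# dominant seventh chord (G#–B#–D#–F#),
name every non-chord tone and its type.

The harmony at that moment is F dominant seventh chord (F, A, C, Eb); B4 is not a chord tone.
It is approached by step up from A4 and left by step up to C5.
Step in, step out in the same direction — a passing tone.
The harmony at that moment is G# dominant seventh chord (G#, B#, D#, F#); E4 is not a chord tone.
It is approached by step down from F#4 and left by step down to D#4.
Step in, step out in the same direction — a passing tone.

B4 (beat 2) — passing tone; E4 (beat 5) — passing tone.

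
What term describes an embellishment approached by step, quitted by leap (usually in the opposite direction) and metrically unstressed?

Escape tone.

Approach: by step. Departure: by leap. Metric position: weak.
Step in, leap out, from a weak position — an escape tone (échappée). (It is the mirror image of the appoggiatura, which leaps in and steps out on a strong beat.)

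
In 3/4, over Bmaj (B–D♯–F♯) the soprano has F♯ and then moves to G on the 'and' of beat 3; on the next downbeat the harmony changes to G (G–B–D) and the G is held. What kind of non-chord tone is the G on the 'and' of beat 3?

The harmony at that moment is B major triad (B, D♯, F♯); G is not a chord tone.
It is approached by step up from F♯ and then sustained as the same pitch into the next harmony.
Arriving early and becoming a chord tone when the harmony changes — an anticipation.

Anticipation.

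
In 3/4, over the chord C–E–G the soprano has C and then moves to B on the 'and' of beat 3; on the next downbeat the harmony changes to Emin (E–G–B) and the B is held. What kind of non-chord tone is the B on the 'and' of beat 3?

Anticipation.

The harmony at that moment is C major triad (C, E, G); B is not a chord tone.
It is approached by step down from C and then sustained as the same pitch into the next harmony.
Arriving early and becoming a chord tone when the harmony changes — an anticipation.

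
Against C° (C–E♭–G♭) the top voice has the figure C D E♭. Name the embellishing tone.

The harmony at that moment is C diminished triad (C, E♭, G♭); D is not a chord tone.
It is approached by step up from C and left by step up to E♭.
Step in, step out in the same direction — a passing tone.

D is a passing tone.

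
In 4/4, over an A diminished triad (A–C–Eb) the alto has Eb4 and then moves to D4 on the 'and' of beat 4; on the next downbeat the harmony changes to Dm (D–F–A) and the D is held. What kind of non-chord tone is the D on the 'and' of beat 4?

Anticipation.

The harmony at that moment is A diminished triad (A, C, Eb); D4 is not a chord tone.
It is approached by step down from Eb4 and then sustained as the same pitch into the next harmony.
Arriving early and becoming a chord tone when the harmony changes — an anticipation.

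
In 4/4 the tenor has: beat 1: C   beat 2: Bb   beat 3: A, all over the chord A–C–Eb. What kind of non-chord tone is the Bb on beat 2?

Passing tone.

The harmony at that moment is A diminished triad (A, C, Eb); Bb is not a chord tone.
It is approached by step down from C and left by step down to A.
Step in, step out in the same direction — a passing tone.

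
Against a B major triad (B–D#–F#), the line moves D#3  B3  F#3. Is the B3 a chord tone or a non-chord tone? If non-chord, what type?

Chord tone (the root of B major triad).

B major triad contains B, D#, F#; B is the root, so it is a chord tone.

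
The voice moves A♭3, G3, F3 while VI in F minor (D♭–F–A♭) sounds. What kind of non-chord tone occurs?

The harmony at that moment is D♭ major triad (D♭, F, A♭); G3 is not a chord tone.
It is approached by step down from A♭3 and left by step down to F3.
Step in, step out in the same direction — a passing tone.

G3 is a passing tone.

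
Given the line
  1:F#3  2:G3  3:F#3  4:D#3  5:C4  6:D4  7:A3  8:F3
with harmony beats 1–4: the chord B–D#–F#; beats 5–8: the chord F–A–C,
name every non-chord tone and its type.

The harmony at that moment is B major triad (B, D#, F#); G3 is not a chord tone.
It is approached by step up from F#3 and left by step down to F#3.
Step away and step back to the same note — a neighbor tone (upper neighbor).
The harmony at that moment is F major triad (F, A, C); D4 is not a chord tone.
It is approached by step up from C4 and left by leap down to A3.
Step in, leap out — an escape tone.

G3 (beat 2) — neighbor tone; D4 (beat 6) — escape tone.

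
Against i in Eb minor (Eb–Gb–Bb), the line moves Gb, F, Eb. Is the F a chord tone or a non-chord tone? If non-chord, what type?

Non-chord tone — a passing tone.

The harmony at that moment is Eb minor triad (Eb, Gb, Bb); F is not a chord tone.
It is approached by step down from Gb and left by step down to Eb.
Step in, step out in the same direction — a passing tone.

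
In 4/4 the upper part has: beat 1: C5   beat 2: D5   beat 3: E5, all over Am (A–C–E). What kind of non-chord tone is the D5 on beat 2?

The harmony at that moment is A minor triad (A, C, E); D5 is not a chord tone.
It is approached by step up from C5 and left by step up to E5.
Step in, step out in the same direction — a passing tone.

Passing tone.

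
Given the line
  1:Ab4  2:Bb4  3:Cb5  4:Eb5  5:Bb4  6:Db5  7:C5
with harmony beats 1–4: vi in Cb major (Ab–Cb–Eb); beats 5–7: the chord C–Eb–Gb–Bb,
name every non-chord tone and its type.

Bb4 (beat 2) — passing tone; Db5 (beat 6) — appoggiatura.

The harmony at that moment is Ab minor triad (Ab, Cb, Eb); Bb4 is not a chord tone.
It is approached by step up from Ab4 and left by step up to Cb5.
Step in, step out in the same direction — a passing tone.
The harmony at that moment is C half-diminished seventh chord (C, Eb, Gb, Bb); Db5 is not a chord tone.
It is approached by leap up from Bb4 and left by step down to C5.
Leap in, step out — an appoggiatura.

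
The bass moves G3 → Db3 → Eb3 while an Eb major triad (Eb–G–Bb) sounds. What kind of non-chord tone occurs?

Db3 is an appoggiatura.

The harmony at that moment is Eb major triad (Eb, G, Bb); Db3 is not a chord tone.
It is approached by leap down from G3 and left by step up to Eb3.
Leap in, step out — an appoggiatura.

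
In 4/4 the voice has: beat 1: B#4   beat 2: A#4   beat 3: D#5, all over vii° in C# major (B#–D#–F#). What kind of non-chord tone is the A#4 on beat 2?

The harmony at that moment is B# diminished triad (B#, D#, F#); A#4 is not a chord tone.
It is approached by step down from B#4 and left by leap up to D#5.
Step in, leap out, on a weak beat — an escape tone.

Escape tone.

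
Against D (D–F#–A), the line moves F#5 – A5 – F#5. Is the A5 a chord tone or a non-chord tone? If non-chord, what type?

Chord tone (the fifth of D major triad).

D major triad contains D, F#, A; A is the fifth, so it is a chord tone.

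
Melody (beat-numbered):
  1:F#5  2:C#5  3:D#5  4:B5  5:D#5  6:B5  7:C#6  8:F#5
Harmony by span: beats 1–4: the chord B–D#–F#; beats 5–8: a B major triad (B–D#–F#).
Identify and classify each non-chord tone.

C#5 (beat 2) — appoggiatura; C#6 (beat 7) — escape tone.

The harmony at that moment is B major triad (B, D#, F#); C#5 is not a chord tone.
It is approached by leap down from F#5 and left by step up to D#5.
Leap in, step out — an appoggiatura.
The harmony at that moment is B major triad (B, D#, F#); C#6 is not a chord tone.
It is approached by step up from B5 and left by leap down to F#5.
Step in, leap out — an escape tone.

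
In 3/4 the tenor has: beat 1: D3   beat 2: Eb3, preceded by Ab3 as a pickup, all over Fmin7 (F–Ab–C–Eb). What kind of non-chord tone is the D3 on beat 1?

The harmony at that moment is F minor seventh chord (F, Ab, C, Eb); D3 is not a chord tone.
It is approached by leap down from Ab3 and left by step up to Eb3.
Leap in, step out, metrically accented — an appoggiatura.

Appoggiatura.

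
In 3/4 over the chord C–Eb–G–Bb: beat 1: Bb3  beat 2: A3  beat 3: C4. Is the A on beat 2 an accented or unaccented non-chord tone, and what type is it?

Unaccented escape tone.

The harmony at that moment is C minor seventh chord (C, Eb, G, Bb); A3 is not a chord tone.
It is approached by step down from Bb3 and left by leap up to C4.
Step in, leap out — an escape tone.
It falls on a weak beat, so it is unaccented.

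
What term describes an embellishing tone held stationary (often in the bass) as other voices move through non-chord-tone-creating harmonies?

Pedal tone.

Approach: none. Departure: none — a single pitch is sustained while the chords change around it, passing through harmonies that do not contain it.
No melodic motion at all; the dissonance is created entirely by the moving harmonies against the stationary note — a pedal tone (pedal point).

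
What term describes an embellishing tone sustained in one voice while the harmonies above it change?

Approach: none. Departure: none — a single pitch is sustained while the chords change around it, passing through harmonies that do not contain it.
No melodic motion at all; the dissonance is created entirely by the moving harmonies against the stationary note — a pedal tone (pedal point).

Pedal tone.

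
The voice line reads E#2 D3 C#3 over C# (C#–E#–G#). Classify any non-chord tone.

D3 is an appoggiatura.

The harmony at that moment is C# major triad (C#, E#, G#); D3 is not a chord tone.
It is approached by leap up from E#2 and left by step down to C#3.
Leap in, step out — an appoggiatura.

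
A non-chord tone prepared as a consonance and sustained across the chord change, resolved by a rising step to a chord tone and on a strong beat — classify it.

Approach: by preparation — the pitch is first a chord tone, then held (tied or repeated) while the harmony changes under it. Departure: up by step. Metric position: strong.
A prepared dissonance that resolves upward by step — a retardation. (The same figure resolving downward would be a suspension.)

Retardation.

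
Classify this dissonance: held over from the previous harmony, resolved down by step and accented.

Suspension.

Approach: by preparation — the pitch is first a chord tone, then held (tied or repeated) while the harmony changes under it. Departure: down by step. Metric position: strong.
A prepared dissonance that resolves downward by step — a suspension. (The same figure resolving upward would be a retardation.)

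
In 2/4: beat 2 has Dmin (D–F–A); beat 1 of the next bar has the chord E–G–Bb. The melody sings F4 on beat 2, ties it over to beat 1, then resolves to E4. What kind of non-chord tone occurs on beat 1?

The harmony at that moment is E diminished triad (E, G, Bb); F4 is not a chord tone.
It is held over (the same pitch as the preceding F4) and left by step down to E4.
Held over from the previous chord and resolving down by step — a suspension.

Suspension.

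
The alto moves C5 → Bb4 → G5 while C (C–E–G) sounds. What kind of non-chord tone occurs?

Bb4 is an escape tone.

The harmony at that moment is C major triad (C, E, G); Bb4 is not a chord tone.
It is approached by step down from C5 and left by leap up to G5.
Step in, leap out — an escape tone.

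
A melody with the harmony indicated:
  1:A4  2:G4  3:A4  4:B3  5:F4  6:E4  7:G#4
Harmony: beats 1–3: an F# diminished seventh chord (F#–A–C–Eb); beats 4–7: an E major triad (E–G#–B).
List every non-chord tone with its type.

The harmony at that moment is F# diminished seventh chord (F#, A, C, Eb); G4 is not a chord tone.
It is approached by step down from A4 and left by step up to A4.
Step away and step back to the same note — a neighbor tone (lower neighbor).
The harmony at that moment is E major triad (E, G#, B); F4 is not a chord tone.
It is approached by leap up from B3 and left by step down to E4.
Leap in, step out — an appoggiatura.

G4 (beat 2) — neighbor tone; F4 (beat 5) — appoggiatura.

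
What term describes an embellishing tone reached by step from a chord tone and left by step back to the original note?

Approach: by step. Departure: by step in the opposite direction, back to the starting pitch.
Stepwise on both sides but reversing to return to the same chord tone — a neighbor tone. (Had it continued onward in the same direction it would be a passing tone instead.)

Neighbor tone.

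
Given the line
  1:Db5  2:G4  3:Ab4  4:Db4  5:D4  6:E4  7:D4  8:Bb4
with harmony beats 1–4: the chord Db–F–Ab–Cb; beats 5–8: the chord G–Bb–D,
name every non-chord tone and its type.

G4 (beat 2) — appoggiatura; E4 (beat 6) — neighbor tone.

The harmony at that moment is Db dominant seventh chord (Db, F, Ab, Cb); G4 is not a chord tone.
It is approached by leap down from Db5 and left by step up to Ab4.
Leap in, step out — an appoggiatura.
The harmony at that moment is G minor triad (G, Bb, D); E4 is not a chord tone.
It is approached by step up from D4 and left by step down to D4.
Step away and step back to the same note — a neighbor tone (upper neighbor).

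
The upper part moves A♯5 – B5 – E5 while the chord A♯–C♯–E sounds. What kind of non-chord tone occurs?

B5 is an escape tone.

The harmony at that moment is A♯ diminished triad (A♯, C♯, E); B5 is not a chord tone.
It is approached by step up from A♯5 and left by leap down to E5.
Step in, leap out — an escape tone.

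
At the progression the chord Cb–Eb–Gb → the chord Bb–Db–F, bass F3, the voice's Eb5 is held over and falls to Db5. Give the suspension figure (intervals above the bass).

At the second chord the bass is F3. The suspended Eb5 lies a seventh above the bass; after resolving down by step to Db5, the interval above the bass becomes a sixth.
Suspension figures are named by those two intervals: 7–6.

7–6 suspension.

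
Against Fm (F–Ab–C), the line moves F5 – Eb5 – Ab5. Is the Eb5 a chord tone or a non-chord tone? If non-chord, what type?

Non-chord tone — an escape tone.

The harmony at that moment is F minor triad (F, Ab, C); Eb5 is not a chord tone.
It is approached by step down from F5 and left by leap up to Ab5.
Step in, leap out — an escape tone.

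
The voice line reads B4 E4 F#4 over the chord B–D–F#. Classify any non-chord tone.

E4 is an appoggiatura.

The harmony at that moment is B minor triad (B, D, F#); E4 is not a chord tone.
It is approached by leap down from B4 and left by step up to F#4.
Leap in, step out — an appoggiatura.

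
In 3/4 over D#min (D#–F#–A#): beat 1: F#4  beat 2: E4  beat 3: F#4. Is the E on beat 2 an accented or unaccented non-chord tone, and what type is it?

Unaccented neighbor tone.

The harmony at that moment is D# minor triad (D#, F#, A#); E4 is not a chord tone.
It is approached by step down from F#4 and left by step up to F#4.
Step away and step back to the same note — a neighbor tone (lower neighbor).
It falls on a weak beat, so it is unaccented.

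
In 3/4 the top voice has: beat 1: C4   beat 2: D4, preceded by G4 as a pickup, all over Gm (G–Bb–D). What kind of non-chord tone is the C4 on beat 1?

The harmony at that moment is G minor triad (G, Bb, D); C4 is not a chord tone.
It is approached by leap down from G4 and left by step up to D4.
Leap in, step out, metrically accented — an appoggiatura.

Appoggiatura.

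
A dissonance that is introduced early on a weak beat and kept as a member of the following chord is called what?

Approach: ahead of the chord change (typically by step), so it is dissonant against the current harmony. Departure: none — the same pitch is restated or held and is a chord tone of the new harmony.
Dissonant first, consonant once the harmony catches up: the note simply arrives early — an anticipation. (The reverse timing, consonant first and dissonant after the change, would be a suspension or retardation.)

Anticipation.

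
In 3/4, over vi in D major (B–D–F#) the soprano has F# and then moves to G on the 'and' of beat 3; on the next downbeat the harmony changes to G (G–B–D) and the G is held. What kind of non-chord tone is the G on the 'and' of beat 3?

Anticipation.

The harmony at that moment is B minor triad (B, D, F#); G is not a chord tone.
It is approached by step up from F# and then sustained as the same pitch into the next harmony.
Arriving early and becoming a chord tone when the harmony changes — an anticipation.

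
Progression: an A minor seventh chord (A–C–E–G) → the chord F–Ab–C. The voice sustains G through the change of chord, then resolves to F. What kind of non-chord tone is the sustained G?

G is a suspension.

The harmony at that moment is F minor triad (F, Ab, C); G is not a chord tone.
It is held over (the same pitch as the preceding G) and left by step down to F.
Held over from the previous chord and resolving down by step — a suspension.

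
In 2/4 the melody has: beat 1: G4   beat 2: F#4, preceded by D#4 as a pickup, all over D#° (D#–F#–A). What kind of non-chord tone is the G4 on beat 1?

The harmony at that moment is D# diminished triad (D#, F#, A); G4 is not a chord tone.
It is approached by leap up from D#4 and left by step down to F#4.
Leap in, step out, metrically accented — an appoggiatura.

Appoggiatura.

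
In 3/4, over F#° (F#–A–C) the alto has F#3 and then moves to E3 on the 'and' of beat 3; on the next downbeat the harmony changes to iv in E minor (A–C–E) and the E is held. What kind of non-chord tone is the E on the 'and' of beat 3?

Anticipation.

The harmony at that moment is F# diminished triad (F#, A, C); E3 is not a chord tone.
It is approached by step down from F#3 and then sustained as the same pitch into the next harmony.
Arriving early and becoming a chord tone when the harmony changes — an anticipation.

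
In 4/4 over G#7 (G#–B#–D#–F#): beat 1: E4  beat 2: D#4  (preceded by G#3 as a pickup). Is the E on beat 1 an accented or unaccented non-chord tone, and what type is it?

Accented appoggiatura.

The harmony at that moment is G# dominant seventh chord (G#, B#, D#, F#); E4 is not a chord tone.
It is approached by leap up from G#3 and left by step down to D#4.
Leap in, step out — an appoggiatura.
It falls on the downbeat, so it is accented.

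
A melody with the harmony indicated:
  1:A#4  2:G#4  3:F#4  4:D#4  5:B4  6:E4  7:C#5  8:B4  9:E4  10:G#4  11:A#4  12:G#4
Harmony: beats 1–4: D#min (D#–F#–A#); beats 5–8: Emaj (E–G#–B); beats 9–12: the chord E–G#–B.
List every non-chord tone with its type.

G#4 (beat 2) — passing tone; C#5 (beat 7) — appoggiatura; A#4 (beat 11) — neighbor tone.

The harmony at that moment is D# minor triad (D#, F#, A#); G#4 is not a chord tone.
It is approached by step down from A#4 and left by step down to F#4.
Step in, step out in the same direction — a passing tone.
The harmony at that moment is E major triad (E, G#, B); C#5 is not a chord tone.
It is approached by leap up from E4 and left by step down to B4.
Leap in, step out — an appoggiatura.
The harmony at that moment is E major triad (E, G#, B); A#4 is not a chord tone.
It is approached by step up from G#4 and left by step down to G#4.
Step away and step back to the same note — a neighbor tone (upper neighbor).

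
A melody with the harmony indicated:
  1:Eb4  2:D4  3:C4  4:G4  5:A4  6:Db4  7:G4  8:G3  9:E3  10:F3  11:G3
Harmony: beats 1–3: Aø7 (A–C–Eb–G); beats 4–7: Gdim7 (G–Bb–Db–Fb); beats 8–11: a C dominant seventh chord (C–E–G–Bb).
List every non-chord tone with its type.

D4 (beat 2) — passing tone; A4 (beat 5) — escape tone; F3 (beat 10) — passing tone.

The harmony at that moment is A half-diminished seventh chord (A, C, Eb, G); D4 is not a chord tone.
It is approached by step down from Eb4 and left by step down to C4.
Step in, step out in the same direction — a passing tone.
The harmony at that moment is G diminished seventh chord (G, Bb, Db, Fb); A4 is not a chord tone.
It is approached by step up from G4 and left by leap down to Db4.
Step in, leap out — an escape tone.
The harmony at that moment is C dominant seventh chord (C, E, G, Bb); F3 is not a chord tone.
It is approached by step up from E3 and left by step up to G3.
Step in, step out in the same direction — a passing tone.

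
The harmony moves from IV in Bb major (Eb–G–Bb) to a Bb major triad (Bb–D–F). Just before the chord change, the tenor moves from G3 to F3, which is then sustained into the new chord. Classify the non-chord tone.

F3 is an anticipation.

The harmony at that moment is Eb major triad (Eb, G, Bb); F3 is not a chord tone.
It is approached by step down from G3 and then sustained as the same pitch into the next harmony.
Arriving early and becoming a chord tone when the harmony changes — an anticipation.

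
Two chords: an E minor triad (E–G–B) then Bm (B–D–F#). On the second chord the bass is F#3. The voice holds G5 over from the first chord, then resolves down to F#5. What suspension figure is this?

At the second chord the bass is F#3. The suspended G5 lies a ninth above the bass; after resolving down by step to F#5, the interval above the bass becomes an octave.
Suspension figures are named by those two intervals: 9–8.

9–8 suspension.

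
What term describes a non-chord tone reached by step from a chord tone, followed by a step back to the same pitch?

Approach: by step. Departure: by step in the opposite direction, back to the starting pitch.
Stepwise on both sides but reversing to return to the same chord tone — a neighbor tone. (Had it continued onward in the same direction it would be a passing tone instead.)

Neighbor tone.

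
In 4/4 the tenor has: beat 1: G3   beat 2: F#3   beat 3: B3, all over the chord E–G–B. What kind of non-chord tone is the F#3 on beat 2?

The harmony at that moment is E minor triad (E, G, B); F#3 is not a chord tone.
It is approached by step down from G3 and left by leap up to B3.
Step in, leap out, on a weak beat — an escape tone.

Escape tone.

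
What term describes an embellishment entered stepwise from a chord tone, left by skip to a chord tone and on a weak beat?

Approach: by step. Departure: by leap. Metric position: weak.
Step in, leap out, from a weak position — an escape tone (échappée). (It is the mirror image of the appoggiatura, which leaps in and steps out on a strong beat.)

Escape tone.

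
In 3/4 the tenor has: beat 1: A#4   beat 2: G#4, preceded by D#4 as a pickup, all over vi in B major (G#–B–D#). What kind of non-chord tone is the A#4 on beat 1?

The harmony at that moment is G# minor triad (G#, B, D#); A#4 is not a chord tone.
It is approached by leap up from D#4 and left by step down to G#4.
Leap in, step out, metrically accented — an appoggiatura.

Appoggiatura.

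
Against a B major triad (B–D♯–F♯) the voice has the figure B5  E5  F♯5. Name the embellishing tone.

E5 is an appoggiatura.

The harmony at that moment is B major triad (B, D♯, F♯); E5 is not a chord tone.
It is approached by leap down from B5 and left by step up to F♯5.
Leap in, step out — an appoggiatura.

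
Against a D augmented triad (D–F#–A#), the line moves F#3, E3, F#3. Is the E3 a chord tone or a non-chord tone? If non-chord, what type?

The harmony at that moment is D augmented triad (D, F#, A#); E3 is not a chord tone.
It is approached by step down from F#3 and left by step up to F#3.
Step away and step back to the same note — a neighbor tone (lower neighbor).

Non-chord tone — a neighbor tone.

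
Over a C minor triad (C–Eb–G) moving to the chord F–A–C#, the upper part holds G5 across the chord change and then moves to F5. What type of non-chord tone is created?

The harmony at that moment is F augmented triad (F, A, C#); G5 is not a chord tone.
It is held over (the same pitch as the preceding G5) and left by step down to F5.
Held over from the previous chord and resolving down by step — a suspension.

G5 is a suspension.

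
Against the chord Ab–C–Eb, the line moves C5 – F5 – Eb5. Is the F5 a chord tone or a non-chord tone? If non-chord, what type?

Non-chord tone — an appoggiatura.

The harmony at that moment is Ab major triad (Ab, C, Eb); F5 is not a chord tone.
It is approached by leap up from C5 and left by step down to Eb5.
Leap in, step out — an appoggiatura.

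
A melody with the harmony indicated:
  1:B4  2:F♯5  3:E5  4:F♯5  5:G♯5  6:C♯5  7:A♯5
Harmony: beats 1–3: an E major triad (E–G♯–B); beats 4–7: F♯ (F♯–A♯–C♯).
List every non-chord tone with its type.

F♯5 (beat 2) — appoggiatura; G♯5 (beat 5) — escape tone.

The harmony at that moment is E major triad (E, G♯, B); F♯5 is not a chord tone.
It is approached by leap up from B4 and left by step down to E5.
Leap in, step out — an appoggiatura.
The harmony at that moment is F♯ major triad (F♯, A♯, C♯); G♯5 is not a chord tone.
It is approached by step up from F♯5 and left by leap down to C♯5.
Step in, leap out — an escape tone.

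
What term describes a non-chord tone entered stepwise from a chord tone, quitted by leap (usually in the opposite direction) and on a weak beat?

Approach: by step. Departure: by leap. Metric position: weak.
Step in, leap out, from a weak position — an escape tone (échappée). (It is the mirror image of the appoggiatura, which leaps in and steps out on a strong beat.)

Escape tone.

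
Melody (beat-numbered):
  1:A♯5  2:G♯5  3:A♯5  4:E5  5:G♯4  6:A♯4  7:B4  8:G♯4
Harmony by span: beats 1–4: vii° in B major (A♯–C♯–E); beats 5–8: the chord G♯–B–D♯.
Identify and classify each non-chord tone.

The harmony at that moment is A♯ diminished triad (A♯, C♯, E); G♯5 is not a chord tone.
It is approached by step down from A♯5 and left by step up to A♯5.
Step away and step back to the same note — a neighbor tone (lower neighbor).
The harmony at that moment is G♯ minor triad (G♯, B, D♯); A♯4 is not a chord tone.
It is approached by step up from G♯4 and left by step up to B4.
Step in, step out in the same direction — a passing tone.

G♯5 (beat 2) — neighbor tone; A♯4 (beat 6) — passing tone.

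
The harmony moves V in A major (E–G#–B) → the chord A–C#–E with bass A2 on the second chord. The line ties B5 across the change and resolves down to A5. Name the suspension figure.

9–8 suspension.

At the second chord the bass is A2. The suspended B5 lies a ninth above the bass; after resolving down by step to A5, the interval above the bass becomes an octave.
Suspension figures are named by those two intervals: 9–8.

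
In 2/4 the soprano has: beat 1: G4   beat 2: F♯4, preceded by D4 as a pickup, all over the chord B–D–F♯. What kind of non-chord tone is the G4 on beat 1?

The harmony at that moment is B minor triad (B, D, F♯); G4 is not a chord tone.
It is approached by leap up from D4 and left by step down to F♯4.
Leap in, step out, metrically accented — an appoggiatura.

Appoggiatura.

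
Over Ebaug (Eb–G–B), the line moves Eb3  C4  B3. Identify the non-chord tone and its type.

The harmony at that moment is Eb augmented triad (Eb, G, B); C4 is not a chord tone.
It is approached by leap up from Eb3 and left by step down to B3.
Leap in, step out — an appoggiatura.

C4 is an appoggiatura.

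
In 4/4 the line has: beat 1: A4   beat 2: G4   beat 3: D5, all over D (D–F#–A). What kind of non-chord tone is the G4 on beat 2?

Escape tone.

The harmony at that moment is D major triad (D, F#, A); G4 is not a chord tone.
It is approached by step down from A4 and left by leap up to D5.
Step in, leap out, on a weak beat — an escape tone.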